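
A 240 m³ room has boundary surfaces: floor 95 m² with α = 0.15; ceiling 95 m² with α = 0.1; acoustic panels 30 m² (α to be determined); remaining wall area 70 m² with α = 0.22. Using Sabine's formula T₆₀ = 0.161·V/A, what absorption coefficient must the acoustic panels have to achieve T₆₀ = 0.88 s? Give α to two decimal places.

From T₆₀ = 0.161·V/A, the target T₆₀ = 0.88 s needs A = 0.161·240/0.88 = 43.91 m².
Absorption from the other surfaces = 95·0.15 + 95·0.1 + 70·0.22 = 39.15 m², so the acoustic panels must supply 4.76 m² over 30 m².
α = 4.76/30 = 0.159.

0.16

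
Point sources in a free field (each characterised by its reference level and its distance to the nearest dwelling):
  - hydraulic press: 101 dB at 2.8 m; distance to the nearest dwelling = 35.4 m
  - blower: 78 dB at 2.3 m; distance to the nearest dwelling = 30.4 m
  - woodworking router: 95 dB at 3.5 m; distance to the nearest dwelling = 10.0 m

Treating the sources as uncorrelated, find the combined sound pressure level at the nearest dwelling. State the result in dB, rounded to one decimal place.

Apply inverse-square spreading to bring every level to the receiver, then sum 10^(L/10).
hydraulic press: 101 − 20·log₁₀(35.4/2.8) = 101 − 22.04 = 78.96 dB.
blower: 78 − 20·log₁₀(30.4/2.3) = 78 − 22.42 = 55.58 dB.
woodworking router: 95 − 20·log₁₀(10.0/3.5) = 95 − 9.12 = 85.88 dB.
Σ 10^(L/10) = 4.665e+08 → L_total = 10·log₁₀(4.665e+08) = 86.69 dB.

86.7 dB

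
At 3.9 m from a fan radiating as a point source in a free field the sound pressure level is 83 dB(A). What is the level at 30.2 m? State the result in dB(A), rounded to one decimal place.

Spherical spreading from a point source gives a 20·log₁₀(r₂/r₁) drop.
L₂ = 83 − 20·log₁₀(30.2/3.9) = 83 − 17.779 = 65.22 dB(A).

65.2 dB(A)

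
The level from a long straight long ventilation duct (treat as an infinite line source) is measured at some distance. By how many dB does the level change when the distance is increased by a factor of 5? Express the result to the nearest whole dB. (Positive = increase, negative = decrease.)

With cylindrical spreading the level changes by −10·log₁₀(r₂/r₁).
ΔL = −10·log₁₀(5) = -6.99 dB.

-7 dB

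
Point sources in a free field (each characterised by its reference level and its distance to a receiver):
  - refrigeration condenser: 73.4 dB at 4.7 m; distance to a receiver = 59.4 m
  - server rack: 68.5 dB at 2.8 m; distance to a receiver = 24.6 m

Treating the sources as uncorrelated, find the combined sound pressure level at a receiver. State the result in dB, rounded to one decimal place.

Apply inverse-square spreading to bring every level to the receiver, then sum 10^(L/10).
refrigeration condenser: 73.4 − 20·log₁₀(59.4/4.7) = 73.4 − 22.03 = 51.37 dB.
server rack: 68.5 − 20·log₁₀(24.6/2.8) = 68.5 − 18.88 = 49.62 dB.
Σ 10^(L/10) = 2.287e+05 → L_total = 10·log₁₀(2.287e+05) = 53.59 dB.

53.6 dB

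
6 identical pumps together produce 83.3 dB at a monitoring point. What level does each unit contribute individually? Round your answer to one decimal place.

75.5 dB

6 equal contributions raise the level by 10·log₁₀ 6 = 7.782 dB, so each unit alone gives 83.3 − 7.782.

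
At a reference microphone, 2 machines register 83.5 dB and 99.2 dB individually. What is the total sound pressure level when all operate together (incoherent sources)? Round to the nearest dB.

99 dB

Incoherent sources combine by intensity addition: L_total = 10·log₁₀(Σ 10^(L_i/10)).
Σ 10^(L/10) = 10^(83.5/10) + 10^(99.2/10) = 8.542e+09.
L_total = 10·log₁₀(8.542e+09) = 99.32 dB.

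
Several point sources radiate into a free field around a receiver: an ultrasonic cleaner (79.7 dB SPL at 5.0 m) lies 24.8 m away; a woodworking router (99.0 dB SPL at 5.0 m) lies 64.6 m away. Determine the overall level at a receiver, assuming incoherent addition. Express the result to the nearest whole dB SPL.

77 dB SPL

First find each source's level at the receiver (point-source: −20·log₁₀(r/r_ref)), then combine on an intensity basis.
ultrasonic cleaner: 79.7 − 20·log₁₀(24.8/5.0) = 79.7 − 13.91 = 65.79 dB SPL.
woodworking router: 99.0 − 20·log₁₀(64.6/5.0) = 99.0 − 22.23 = 76.77 dB SPL.
Σ 10^(L/10) = 5.138e+07 → L_total = 10·log₁₀(5.138e+07) = 77.11 dB SPL.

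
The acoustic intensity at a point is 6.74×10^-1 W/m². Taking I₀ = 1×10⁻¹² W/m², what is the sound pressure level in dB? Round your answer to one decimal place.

118.3 dB

L = 10·log₁₀(I/I₀) = 10·log₁₀(6.74×10^-1/10⁻¹²) = 10·log₁₀(6.74×10^11).
L = 10·(0.8287 + 11) = 118.29 dB.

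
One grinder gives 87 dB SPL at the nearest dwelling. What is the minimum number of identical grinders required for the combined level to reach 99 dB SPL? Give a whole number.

16

The shortfall is 99 − 87 = 12.0 dB, and N units add 10·log₁₀ N, so need 10·log₁₀ N ≥ 12.0.
N ≥ 10^(12.0/10) = 15.849, so N = 16.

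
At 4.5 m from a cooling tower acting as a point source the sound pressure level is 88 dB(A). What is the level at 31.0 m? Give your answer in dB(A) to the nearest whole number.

Spherical spreading from a point source gives a 20·log₁₀(r₂/r₁) drop.
L₂ = 88 − 20·log₁₀(31.0/4.5) = 88 − 16.763 = 71.24 dB(A).

71 dB(A)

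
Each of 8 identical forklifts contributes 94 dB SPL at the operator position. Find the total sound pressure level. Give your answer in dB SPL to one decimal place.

With 8 equal, uncorrelated contributions the intensity is 8× that of one unit, giving a rise of 10·log₁₀ 8.
L_total = 94 + 10·log₁₀(8) = 94 + 9.031 = 103.03 dB SPL.

103.0 dB SPL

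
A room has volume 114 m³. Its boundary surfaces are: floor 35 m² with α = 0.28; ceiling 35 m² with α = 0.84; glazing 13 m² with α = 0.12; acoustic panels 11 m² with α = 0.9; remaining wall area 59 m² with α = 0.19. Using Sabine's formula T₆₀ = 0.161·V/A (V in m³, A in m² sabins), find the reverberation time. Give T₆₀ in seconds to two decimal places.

Total absorption A = 35·0.28 + 35·0.84 + 13·0.12 + 11·0.9 + 59·0.19 = 61.87 m² sabins.
T₆₀ = 0.161·V/A = 0.161·114/61.87 = 0.297 s.

0.30 s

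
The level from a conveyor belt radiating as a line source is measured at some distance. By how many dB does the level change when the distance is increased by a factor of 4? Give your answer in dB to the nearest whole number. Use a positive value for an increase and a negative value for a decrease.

With cylindrical spreading the level changes by −10·log₁₀(r₂/r₁).
ΔL = −10·log₁₀(4) = -6.02 dB.

-6 dB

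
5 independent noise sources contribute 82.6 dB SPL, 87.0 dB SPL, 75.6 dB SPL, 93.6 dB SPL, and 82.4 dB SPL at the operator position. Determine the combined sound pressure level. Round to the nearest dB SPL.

95 dB SPL

Incoherent sources combine by intensity addition: L_total = 10·log₁₀(Σ 10^(L_i/10)).
Σ 10^(L/10) = 10^(82.6/10) + 10^(87.0/10) + 10^(75.6/10) + 10^(93.6/10) + 10^(82.4/10) = 3.184e+09.
L_total = 10·log₁₀(3.184e+09) = 95.03 dB SPL.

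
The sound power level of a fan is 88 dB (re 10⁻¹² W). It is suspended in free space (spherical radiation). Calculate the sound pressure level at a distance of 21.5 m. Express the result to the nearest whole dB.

L_p = L_w − 10·log₁₀(4π·r²) with r = 21.5 m.
4π·r² = 5809 m², 10·log₁₀ of that is 37.641 dB.
L_p = 88 − 37.641 = 50.36 dB.

50 dB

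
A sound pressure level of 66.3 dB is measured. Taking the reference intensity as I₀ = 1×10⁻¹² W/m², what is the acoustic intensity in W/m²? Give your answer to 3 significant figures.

I/I₀ = 10^(66.3/10) = 4.266e+06, so I = 4.266e+06 × 10⁻¹² W/m².

4.27e-06 W/m²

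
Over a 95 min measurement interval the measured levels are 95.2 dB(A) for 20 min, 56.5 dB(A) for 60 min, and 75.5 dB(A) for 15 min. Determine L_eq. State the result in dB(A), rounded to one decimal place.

Weight each interval's intensity by its duration and average over T = 95 min:
Σ tᵢ·10^(Lᵢ/10) = 20·10^(95.2/10) + 60·10^(56.5/10) + 15·10^(75.5/10) = 6.679e+10.
L_eq = 10·log₁₀(6.679e+10/95) = 88.47 dB(A).

88.5 dB(A)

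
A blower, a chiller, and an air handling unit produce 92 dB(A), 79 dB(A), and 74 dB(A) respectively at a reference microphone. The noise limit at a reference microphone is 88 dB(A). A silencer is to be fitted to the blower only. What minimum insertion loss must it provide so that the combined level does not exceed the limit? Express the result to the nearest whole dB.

5 dB

Fixed contribution from the other sources: Σ 10^(L/10) = 10^(79/10) + 10^(74/10) = 1.046e+08 (80.19 dB(A)).
To meet 88 dB(A) overall, the treated blower may contribute at most 10^(88/10) − 1.046e+08 = 5.264e+08, i.e. 87.21 dB(A).
Required insertion loss = 92 − 87.21 = 4.79 dB.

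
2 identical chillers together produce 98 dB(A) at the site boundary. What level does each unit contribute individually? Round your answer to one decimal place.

Dividing the total intensity by 2 lowers the level by 10·log₁₀ 2 = 3.010 dB: L₁ = 98 − 3.010.

95.0 dB(A)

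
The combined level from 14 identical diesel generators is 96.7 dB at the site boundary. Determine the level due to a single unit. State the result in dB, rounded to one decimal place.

85.2 dB

Dividing the total intensity by 14 lowers the level by 10·log₁₀ 14 = 11.461 dB: L₁ = 96.7 − 11.461.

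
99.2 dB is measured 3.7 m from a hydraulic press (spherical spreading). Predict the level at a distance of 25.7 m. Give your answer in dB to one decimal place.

Point-source attenuation: ΔL = 20·log₁₀(r₂/r₁) = 20·log₁₀(25.7/3.7) = 16.835 dB.
L₂ = 99.2 − 20·log₁₀(25.7/3.7) = 99.2 − 16.835 = 82.37 dB.

82.4 dB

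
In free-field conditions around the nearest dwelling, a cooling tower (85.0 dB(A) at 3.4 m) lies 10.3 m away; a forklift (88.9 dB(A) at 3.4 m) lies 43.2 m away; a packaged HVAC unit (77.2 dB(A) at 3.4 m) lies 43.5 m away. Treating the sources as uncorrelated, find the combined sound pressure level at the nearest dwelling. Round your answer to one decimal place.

Propagate each source to the receiver with L = L_ref − 20·log₁₀(r/r_ref), then add intensities.
cooling tower: 85.0 − 20·log₁₀(10.3/3.4) = 85.0 − 9.63 = 75.37 dB(A).
forklift: 88.9 − 20·log₁₀(43.2/3.4) = 88.9 − 22.08 = 66.82 dB(A).
packaged HVAC unit: 77.2 − 20·log₁₀(43.5/3.4) = 77.2 − 22.14 = 55.06 dB(A).
Σ 10^(L/10) = 3.959e+07 → L_total = 10·log₁₀(3.959e+07) = 75.98 dB(A).

76.0 dB(A)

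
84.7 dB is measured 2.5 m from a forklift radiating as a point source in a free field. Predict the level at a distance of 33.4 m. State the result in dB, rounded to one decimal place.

Spherical spreading from a point source gives a 20·log₁₀(r₂/r₁) drop.
L₂ = 84.7 − 20·log₁₀(33.4/2.5) = 84.7 − 22.516 = 62.18 dB.

62.2 dB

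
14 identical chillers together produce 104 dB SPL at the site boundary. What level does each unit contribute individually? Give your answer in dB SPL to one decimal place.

For N identical incoherent sources L_total = L₁ + 10·log₁₀ N, so L₁ = 104 − 10·log₁₀(14) = 104 − 11.461.

92.5 dB SPL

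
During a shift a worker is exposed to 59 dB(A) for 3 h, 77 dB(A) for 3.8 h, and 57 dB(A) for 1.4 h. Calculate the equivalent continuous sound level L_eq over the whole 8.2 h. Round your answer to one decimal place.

The energy average is taken in the linear domain: L_eq = 10·log₁₀[(Σ tᵢ·10^(Lᵢ/10))/T], T = 8.2 h.
Σ tᵢ·10^(Lᵢ/10) = 3·10^(59/10) + 3.8·10^(77/10) + 1.4·10^(57/10) = 1.935e+08.
L_eq = 10·log₁₀(1.935e+08/8.2) = 73.73 dB(A).

73.7 dB(A)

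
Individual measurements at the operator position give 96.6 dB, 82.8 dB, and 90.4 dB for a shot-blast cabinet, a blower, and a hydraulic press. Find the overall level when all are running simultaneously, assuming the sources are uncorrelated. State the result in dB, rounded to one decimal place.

For uncorrelated sources the intensities add, so convert each level to linear form, sum, and take 10·log₁₀ of the total.
Σ 10^(L/10) = 10^(96.6/10) + 10^(82.8/10) + 10^(90.4/10) = 5.858e+09.
L_total = 10·log₁₀(5.858e+09) = 97.68 dB.

97.7 dB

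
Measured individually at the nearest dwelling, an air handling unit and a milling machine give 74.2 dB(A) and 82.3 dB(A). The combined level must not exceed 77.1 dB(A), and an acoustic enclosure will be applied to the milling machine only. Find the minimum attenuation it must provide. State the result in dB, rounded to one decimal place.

8.3 dB

The untreated sources together contribute 10^(74.2/10) = 2.630e+07, i.e. 74.20 dB(A).
To meet 77.1 dB(A) overall, the treated milling machine may contribute at most 10^(77.1/10) − 2.630e+07 = 2.498e+07, i.e. 73.98 dB(A).
Required insertion loss = 82.3 − 73.98 = 8.32 dB.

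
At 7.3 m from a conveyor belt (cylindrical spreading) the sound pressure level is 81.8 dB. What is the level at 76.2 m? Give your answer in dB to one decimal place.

Line-source attenuation: ΔL = 10·log₁₀(r₂/r₁) = 10·log₁₀(76.2/7.3) = 10.186 dB.
L₂ = 81.8 − 10·log₁₀(76.2/7.3) = 81.8 − 10.186 = 71.61 dB.

71.6 dB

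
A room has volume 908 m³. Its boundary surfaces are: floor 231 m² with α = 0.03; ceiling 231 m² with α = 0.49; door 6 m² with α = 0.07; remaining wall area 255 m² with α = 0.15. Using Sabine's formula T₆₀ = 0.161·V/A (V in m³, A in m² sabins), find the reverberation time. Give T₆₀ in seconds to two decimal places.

0.92 s

A = Σ Sᵢαᵢ = 231·0.03 + 231·0.49 + 6·0.07 + 255·0.15 = 158.79 m².
T₆₀ = 0.161 × 908 / 158.79 = 0.921 s.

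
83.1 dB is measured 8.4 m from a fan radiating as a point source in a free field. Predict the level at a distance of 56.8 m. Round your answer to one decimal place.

For a point source, L₂ = L₁ − 20·log₁₀(r₂/r₁).
L₂ = 83.1 − 20·log₁₀(56.8/8.4) = 83.1 − 16.601 = 66.50 dB.

66.5 dB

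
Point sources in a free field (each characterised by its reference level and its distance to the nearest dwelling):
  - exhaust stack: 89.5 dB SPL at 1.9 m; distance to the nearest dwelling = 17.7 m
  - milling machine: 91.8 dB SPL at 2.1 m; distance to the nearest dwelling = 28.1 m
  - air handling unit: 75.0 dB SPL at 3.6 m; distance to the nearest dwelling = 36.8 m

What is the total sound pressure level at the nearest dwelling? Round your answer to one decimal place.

72.8 dB SPL

Apply inverse-square spreading to bring every level to the receiver, then sum 10^(L/10).
exhaust stack: 89.5 − 20·log₁₀(17.7/1.9) = 89.5 − 19.38 = 70.12 dB SPL.
milling machine: 91.8 − 20·log₁₀(28.1/2.1) = 91.8 − 22.53 = 69.27 dB SPL.
air handling unit: 75.0 − 20·log₁₀(36.8/3.6) = 75.0 − 20.19 = 54.81 dB SPL.
Σ 10^(L/10) = 1.903e+07 → L_total = 10·log₁₀(1.903e+07) = 72.79 dB SPL.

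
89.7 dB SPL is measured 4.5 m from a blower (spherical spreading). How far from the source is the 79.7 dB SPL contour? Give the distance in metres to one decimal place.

14.2 m

For a point source L₁ − L₂ = 20·log₁₀(r₂/r₁), so r₂ = r₁·10^((L₁−L₂)/20).
r₂ = 4.5·10^((89.7−79.7)/20) = 4.5·10^(10.0/20) = 14.23 m.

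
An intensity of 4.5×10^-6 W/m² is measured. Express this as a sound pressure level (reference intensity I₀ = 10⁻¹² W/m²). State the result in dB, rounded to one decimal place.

66.5 dB

Dividing by I₀ shifts the exponent by 12: I/I₀ = 4.5×10^6.
L = 10·(0.6532 + 6) = 66.53 dB.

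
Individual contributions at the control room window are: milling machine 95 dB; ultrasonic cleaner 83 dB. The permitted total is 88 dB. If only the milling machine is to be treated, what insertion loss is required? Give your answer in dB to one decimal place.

Everything except the milling machine sums to 10^(83/10) = 1.995e+08 in linear terms, 83.00 dB.
To meet 88 dB overall, the treated milling machine may contribute at most 10^(88/10) − 1.995e+08 = 4.314e+08, i.e. 86.35 dB.
So the milling machine must be reduced from 95 to 86.35 dB: IL = 8.65 dB.

8.7 dB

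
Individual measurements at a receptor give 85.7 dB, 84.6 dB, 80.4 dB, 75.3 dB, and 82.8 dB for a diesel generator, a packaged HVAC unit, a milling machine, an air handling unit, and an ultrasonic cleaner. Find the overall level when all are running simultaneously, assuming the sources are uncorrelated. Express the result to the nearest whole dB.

For uncorrelated sources the intensities add, so convert each level to linear form, sum, and take 10·log₁₀ of the total.
Σ 10^(L/10) = 10^(85.7/10) + 10^(84.6/10) + 10^(80.4/10) + 10^(75.3/10) + 10^(82.8/10) = 9.940e+08.
L_total = 10·log₁₀(9.940e+08) = 89.97 dB.

90 dB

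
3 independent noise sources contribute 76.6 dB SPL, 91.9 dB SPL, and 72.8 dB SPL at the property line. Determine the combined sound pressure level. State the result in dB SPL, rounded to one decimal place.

For uncorrelated sources the intensities add, so convert each level to linear form, sum, and take 10·log₁₀ of the total.
Σ 10^(L/10) = 10^(76.6/10) + 10^(91.9/10) + 10^(72.8/10) = 1.614e+09.
L_total = 10·log₁₀(1.614e+09) = 92.08 dB SPL.

92.1 dB SPL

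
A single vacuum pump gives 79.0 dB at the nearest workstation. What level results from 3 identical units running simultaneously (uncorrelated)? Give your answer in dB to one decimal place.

N identical incoherent sources raise the level by 10·log₁₀ N.
L_total = 79.0 + 10·log₁₀(3) = 79.0 + 4.771 = 83.77 dB.

83.8 dB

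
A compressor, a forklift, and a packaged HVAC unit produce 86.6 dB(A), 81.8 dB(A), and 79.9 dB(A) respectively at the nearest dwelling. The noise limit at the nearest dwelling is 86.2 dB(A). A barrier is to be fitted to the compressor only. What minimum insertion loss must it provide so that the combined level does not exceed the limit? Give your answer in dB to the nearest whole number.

Everything except the compressor sums to 10^(81.8/10) + 10^(79.9/10) = 2.491e+08 in linear terms, 83.96 dB(A).
The limit corresponds to 10^(86.2/10) = 4.169e+08; subtracting the fixed part leaves 1.678e+08 for the compressor, i.e. 82.25 dB(A).
Required insertion loss = 86.6 − 82.25 = 4.35 dB.

4 dB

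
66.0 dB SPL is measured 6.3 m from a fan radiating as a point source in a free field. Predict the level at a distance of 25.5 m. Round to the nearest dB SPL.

For a point source, L₂ = L₁ − 20·log₁₀(r₂/r₁).
L₂ = 66.0 − 20·log₁₀(25.5/6.3) = 66.0 − 12.144 = 53.86 dB SPL.

54 dB SPL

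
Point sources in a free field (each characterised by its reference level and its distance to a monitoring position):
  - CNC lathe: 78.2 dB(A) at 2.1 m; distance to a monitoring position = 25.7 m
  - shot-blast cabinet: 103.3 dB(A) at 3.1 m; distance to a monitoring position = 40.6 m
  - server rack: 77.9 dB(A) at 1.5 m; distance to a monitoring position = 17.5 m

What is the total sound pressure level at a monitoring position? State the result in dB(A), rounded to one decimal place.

First find each source's level at the receiver (point-source: −20·log₁₀(r/r_ref)), then combine on an intensity basis.
CNC lathe: 78.2 − 20·log₁₀(25.7/2.1) = 78.2 − 21.75 = 56.45 dB(A).
shot-blast cabinet: 103.3 − 20·log₁₀(40.6/3.1) = 103.3 − 22.34 = 80.96 dB(A).
server rack: 77.9 − 20·log₁₀(17.5/1.5) = 77.9 − 21.34 = 56.56 dB(A).
Σ 10^(L/10) = 1.255e+08 → L_total = 10·log₁₀(1.255e+08) = 80.99 dB(A).

81.0 dB(A)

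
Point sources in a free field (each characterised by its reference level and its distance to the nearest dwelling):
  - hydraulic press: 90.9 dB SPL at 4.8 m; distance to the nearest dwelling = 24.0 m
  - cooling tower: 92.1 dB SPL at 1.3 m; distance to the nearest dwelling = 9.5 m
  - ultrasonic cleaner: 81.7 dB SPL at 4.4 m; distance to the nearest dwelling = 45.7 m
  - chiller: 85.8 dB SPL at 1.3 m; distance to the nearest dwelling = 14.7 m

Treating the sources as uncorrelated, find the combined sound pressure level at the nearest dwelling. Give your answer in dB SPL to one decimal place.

79.2 dB SPL

Propagate each source to the receiver with L = L_ref − 20·log₁₀(r/r_ref), then add intensities.
hydraulic press: 90.9 − 20·log₁₀(24.0/4.8) = 90.9 − 13.98 = 76.92 dB SPL.
cooling tower: 92.1 − 20·log₁₀(9.5/1.3) = 92.1 − 17.28 = 74.82 dB SPL.
ultrasonic cleaner: 81.7 − 20·log₁₀(45.7/4.4) = 81.7 − 20.33 = 61.37 dB SPL.
chiller: 85.8 − 20·log₁₀(14.7/1.3) = 85.8 − 21.07 = 64.73 dB SPL.
Σ 10^(L/10) = 8.392e+07 → L_total = 10·log₁₀(8.392e+07) = 79.24 dB SPL.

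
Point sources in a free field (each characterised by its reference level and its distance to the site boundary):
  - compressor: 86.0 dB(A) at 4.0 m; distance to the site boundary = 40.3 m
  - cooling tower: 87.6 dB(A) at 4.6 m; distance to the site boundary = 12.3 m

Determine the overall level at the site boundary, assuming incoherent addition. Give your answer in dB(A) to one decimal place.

Propagate each source to the receiver with L = L_ref − 20·log₁₀(r/r_ref), then add intensities.
compressor: 86.0 − 20·log₁₀(40.3/4.0) = 86.0 − 20.06 = 65.94 dB(A).
cooling tower: 87.6 − 20·log₁₀(12.3/4.6) = 87.6 − 8.54 = 79.06 dB(A).
Σ 10^(L/10) = 8.441e+07 → L_total = 10·log₁₀(8.441e+07) = 79.26 dB(A).

79.3 dB(A)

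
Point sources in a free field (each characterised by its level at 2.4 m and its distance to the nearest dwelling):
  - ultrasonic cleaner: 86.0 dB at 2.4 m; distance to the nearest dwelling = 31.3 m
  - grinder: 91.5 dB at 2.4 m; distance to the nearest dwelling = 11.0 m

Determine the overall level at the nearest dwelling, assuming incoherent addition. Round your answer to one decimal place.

78.4 dB

Propagate each source to the receiver with L = L_ref − 20·log₁₀(r/r_ref), then add intensities.
ultrasonic cleaner: 86.0 − 20·log₁₀(31.3/2.4) = 86.0 − 22.31 = 63.69 dB.
grinder: 91.5 − 20·log₁₀(11.0/2.4) = 91.5 − 13.22 = 78.28 dB.
Σ 10^(L/10) = 6.958e+07 → L_total = 10·log₁₀(6.958e+07) = 78.42 dB.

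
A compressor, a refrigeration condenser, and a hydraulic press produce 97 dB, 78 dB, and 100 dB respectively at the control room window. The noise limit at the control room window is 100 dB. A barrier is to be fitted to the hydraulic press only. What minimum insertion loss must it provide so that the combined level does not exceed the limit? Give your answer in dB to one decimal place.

3.1 dB

Everything except the hydraulic press sums to 10^(97/10) + 10^(78/10) = 5.075e+09 in linear terms, 97.05 dB.
To meet 100 dB overall, the treated hydraulic press may contribute at most 10^(100/10) − 5.075e+09 = 4.925e+09, i.e. 96.92 dB.
Required insertion loss = 100 − 96.92 = 3.08 dB.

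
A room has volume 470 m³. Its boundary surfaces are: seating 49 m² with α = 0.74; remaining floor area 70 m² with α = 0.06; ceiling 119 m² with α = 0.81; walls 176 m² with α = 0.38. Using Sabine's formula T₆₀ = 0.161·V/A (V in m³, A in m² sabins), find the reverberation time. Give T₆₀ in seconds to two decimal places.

Summing Sᵢαᵢ: 49·0.74 + 70·0.06 + 119·0.81 + 176·0.38 = 203.73 m².
T₆₀ = 0.161·V/A = 0.161·470/203.73 = 0.371 s.

0.37 s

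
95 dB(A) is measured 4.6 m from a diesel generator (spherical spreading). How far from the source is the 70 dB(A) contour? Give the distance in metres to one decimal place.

81.8 m

The 25.0 dB drop corresponds to a distance ratio of 10^(25.0/20) for a point source.
r₂ = 4.6·10^((95−70)/20) = 4.6·10^(25.0/20) = 81.80 m.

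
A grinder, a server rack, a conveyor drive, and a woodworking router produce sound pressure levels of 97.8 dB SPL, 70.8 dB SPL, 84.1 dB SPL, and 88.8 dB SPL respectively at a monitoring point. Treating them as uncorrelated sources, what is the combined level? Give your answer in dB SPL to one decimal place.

98.5 dB SPL

Incoherent sources combine by intensity addition: L_total = 10·log₁₀(Σ 10^(L_i/10)).
Σ 10^(L/10) = 10^(97.8/10) + 10^(70.8/10) + 10^(84.1/10) + 10^(88.8/10) = 7.053e+09.
L_total = 10·log₁₀(7.053e+09) = 98.48 dB SPL.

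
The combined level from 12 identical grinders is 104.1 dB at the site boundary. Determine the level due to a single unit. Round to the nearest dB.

93 dB

12 equal contributions raise the level by 10·log₁₀ 12 = 10.792 dB, so each unit alone gives 104.1 − 10.792.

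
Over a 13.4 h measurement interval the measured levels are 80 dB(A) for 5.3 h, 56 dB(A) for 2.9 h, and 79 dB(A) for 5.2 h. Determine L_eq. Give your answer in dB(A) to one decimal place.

78.5 dB(A)

Weight each interval's intensity by its duration and average over T = 13.4 h:
Σ tᵢ·10^(Lᵢ/10) = 5.3·10^(80/10) + 2.9·10^(56/10) + 5.2·10^(79/10) = 9.442e+08.
L_eq = 10·log₁₀(9.442e+08/13.4) = 78.48 dB(A).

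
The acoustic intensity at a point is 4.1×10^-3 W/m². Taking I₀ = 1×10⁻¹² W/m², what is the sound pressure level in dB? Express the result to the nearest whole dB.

Dividing by I₀ shifts the exponent by 12: I/I₀ = 4.1×10^9.
L = 10·(0.6128 + 9) = 96.13 dB.

96 dB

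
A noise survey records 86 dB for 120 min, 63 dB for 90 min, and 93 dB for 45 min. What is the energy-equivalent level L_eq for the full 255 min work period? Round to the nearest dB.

The energy average is taken in the linear domain: L_eq = 10·log₁₀[(Σ tᵢ·10^(Lᵢ/10))/T], T = 255 min.
Σ tᵢ·10^(Lᵢ/10) = 120·10^(86/10) + 90·10^(63/10) + 45·10^(93/10) = 1.377e+11.
L_eq = 10·log₁₀(1.377e+11/255) = 87.33 dB.

87 dB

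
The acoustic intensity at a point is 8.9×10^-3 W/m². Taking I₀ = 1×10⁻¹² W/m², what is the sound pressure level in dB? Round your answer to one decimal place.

99.5 dB

Dividing by I₀ shifts the exponent by 12: I/I₀ = 8.9×10^9.
L = 10·(0.9494 + 9) = 99.49 dB.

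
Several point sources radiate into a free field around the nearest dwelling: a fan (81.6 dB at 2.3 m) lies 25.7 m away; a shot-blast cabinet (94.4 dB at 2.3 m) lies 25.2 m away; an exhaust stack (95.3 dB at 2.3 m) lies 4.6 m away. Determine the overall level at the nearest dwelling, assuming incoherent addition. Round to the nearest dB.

Propagate each source to the receiver with L = L_ref − 20·log₁₀(r/r_ref), then add intensities.
fan: 81.6 − 20·log₁₀(25.7/2.3) = 81.6 − 20.96 = 60.64 dB.
shot-blast cabinet: 94.4 − 20·log₁₀(25.2/2.3) = 94.4 − 20.79 = 73.61 dB.
exhaust stack: 95.3 − 20·log₁₀(4.6/2.3) = 95.3 − 6.02 = 89.28 dB.
Σ 10^(L/10) = 8.712e+08 → L_total = 10·log₁₀(8.712e+08) = 89.40 dB.

89 dB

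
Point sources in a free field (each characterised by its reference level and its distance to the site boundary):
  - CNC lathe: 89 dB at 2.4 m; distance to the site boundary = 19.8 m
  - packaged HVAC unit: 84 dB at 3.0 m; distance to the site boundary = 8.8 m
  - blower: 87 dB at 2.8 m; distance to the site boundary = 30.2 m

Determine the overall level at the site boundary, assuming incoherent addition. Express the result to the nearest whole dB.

Apply inverse-square spreading to bring every level to the receiver, then sum 10^(L/10).
CNC lathe: 89 − 20·log₁₀(19.8/2.4) = 89 − 18.33 = 70.67 dB.
packaged HVAC unit: 84 − 20·log₁₀(8.8/3.0) = 84 − 9.35 = 74.65 dB.
blower: 87 − 20·log₁₀(30.2/2.8) = 87 − 20.66 = 66.34 dB.
Σ 10^(L/10) = 4.517e+07 → L_total = 10·log₁₀(4.517e+07) = 76.55 dB.

77 dB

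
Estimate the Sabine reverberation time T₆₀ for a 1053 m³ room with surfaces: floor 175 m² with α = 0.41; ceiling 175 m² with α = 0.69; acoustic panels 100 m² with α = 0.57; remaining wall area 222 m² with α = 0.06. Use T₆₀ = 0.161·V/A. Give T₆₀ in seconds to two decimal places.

0.65 s

Summing Sᵢαᵢ: 175·0.41 + 175·0.69 + 100·0.57 + 222·0.06 = 262.82 m².
T₆₀ = 0.161 × 1053 / 262.82 = 0.645 s.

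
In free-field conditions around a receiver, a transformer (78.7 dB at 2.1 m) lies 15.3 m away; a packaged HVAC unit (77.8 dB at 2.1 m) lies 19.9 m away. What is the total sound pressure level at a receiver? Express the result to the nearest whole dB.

First find each source's level at the receiver (point-source: −20·log₁₀(r/r_ref)), then combine on an intensity basis.
transformer: 78.7 − 20·log₁₀(15.3/2.1) = 78.7 − 17.25 = 61.45 dB.
packaged HVAC unit: 77.8 − 20·log₁₀(19.9/2.1) = 77.8 − 19.53 = 58.27 dB.
Σ 10^(L/10) = 2.068e+06 → L_total = 10·log₁₀(2.068e+06) = 63.15 dB.

63 dB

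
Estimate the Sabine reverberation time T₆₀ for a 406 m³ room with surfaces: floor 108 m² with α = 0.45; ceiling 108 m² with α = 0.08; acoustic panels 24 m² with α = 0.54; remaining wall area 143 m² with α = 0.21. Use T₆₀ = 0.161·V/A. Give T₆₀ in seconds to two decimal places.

A = Σ Sᵢαᵢ = 108·0.45 + 108·0.08 + 24·0.54 + 143·0.21 = 100.23 m².
T₆₀ = 0.161 × 406 / 100.23 = 0.652 s.

0.65 s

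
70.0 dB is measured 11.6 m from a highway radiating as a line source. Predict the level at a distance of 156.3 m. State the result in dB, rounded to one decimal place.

58.7 dB

Line-source attenuation: ΔL = 10·log₁₀(r₂/r₁) = 10·log₁₀(156.3/11.6) = 11.295 dB.
L₂ = 70.0 − 10·log₁₀(156.3/11.6) = 70.0 − 11.295 = 58.70 dB.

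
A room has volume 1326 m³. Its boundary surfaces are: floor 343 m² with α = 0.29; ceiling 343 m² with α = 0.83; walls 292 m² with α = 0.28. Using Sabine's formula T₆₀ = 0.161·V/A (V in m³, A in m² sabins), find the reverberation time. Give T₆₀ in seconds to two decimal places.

0.46 s

Summing Sᵢαᵢ: 343·0.29 + 343·0.83 + 292·0.28 = 465.92 m².
T₆₀ = 0.161·V/A = 0.161·1326/465.92 = 0.458 s.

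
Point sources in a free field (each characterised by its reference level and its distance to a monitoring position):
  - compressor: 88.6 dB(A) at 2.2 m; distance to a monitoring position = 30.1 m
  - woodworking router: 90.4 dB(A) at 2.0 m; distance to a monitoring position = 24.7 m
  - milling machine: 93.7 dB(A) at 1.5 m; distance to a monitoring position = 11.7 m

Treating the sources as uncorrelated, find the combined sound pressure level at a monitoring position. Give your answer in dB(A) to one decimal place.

77.0 dB(A)

First find each source's level at the receiver (point-source: −20·log₁₀(r/r_ref)), then combine on an intensity basis.
compressor: 88.6 − 20·log₁₀(30.1/2.2) = 88.6 − 22.72 = 65.88 dB(A).
woodworking router: 90.4 − 20·log₁₀(24.7/2.0) = 90.4 − 21.83 = 68.57 dB(A).
milling machine: 93.7 − 20·log₁₀(11.7/1.5) = 93.7 − 17.84 = 75.86 dB(A).
Σ 10^(L/10) = 4.959e+07 → L_total = 10·log₁₀(4.959e+07) = 76.95 dB(A).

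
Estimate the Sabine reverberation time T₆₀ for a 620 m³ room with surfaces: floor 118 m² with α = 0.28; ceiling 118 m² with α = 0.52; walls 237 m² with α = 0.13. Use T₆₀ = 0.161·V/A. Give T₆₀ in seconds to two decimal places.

Summing Sᵢαᵢ: 118·0.28 + 118·0.52 + 237·0.13 = 125.21 m².
T₆₀ = 0.161 × 620 / 125.21 = 0.797 s.

0.80 s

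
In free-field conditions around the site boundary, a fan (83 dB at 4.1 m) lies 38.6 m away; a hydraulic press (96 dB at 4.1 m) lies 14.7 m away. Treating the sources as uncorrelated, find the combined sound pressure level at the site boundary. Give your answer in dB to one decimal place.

Apply inverse-square spreading to bring every level to the receiver, then sum 10^(L/10).
fan: 83 − 20·log₁₀(38.6/4.1) = 83 − 19.48 = 63.52 dB.
hydraulic press: 96 − 20·log₁₀(14.7/4.1) = 96 − 11.09 = 84.91 dB.
Σ 10^(L/10) = 3.119e+08 → L_total = 10·log₁₀(3.119e+08) = 84.94 dB.

84.9 dB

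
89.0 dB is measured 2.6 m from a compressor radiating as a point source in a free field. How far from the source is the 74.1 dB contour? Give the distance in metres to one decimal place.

The 14.9 dB drop corresponds to a distance ratio of 10^(14.9/20) for a point source.
r₂ = 2.6·10^((89.0−74.1)/20) = 2.6·10^(14.9/20) = 14.45 m.

14.5 m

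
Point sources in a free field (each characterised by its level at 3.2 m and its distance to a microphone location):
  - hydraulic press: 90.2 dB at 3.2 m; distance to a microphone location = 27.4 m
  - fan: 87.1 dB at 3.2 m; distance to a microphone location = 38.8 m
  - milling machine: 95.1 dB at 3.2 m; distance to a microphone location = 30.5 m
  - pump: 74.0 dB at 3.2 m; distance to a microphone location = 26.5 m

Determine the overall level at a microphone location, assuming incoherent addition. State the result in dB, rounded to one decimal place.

77.3 dB

Propagate each source to the receiver with L = L_ref − 20·log₁₀(r/r_ref), then add intensities.
hydraulic press: 90.2 − 20·log₁₀(27.4/3.2) = 90.2 − 18.65 = 71.55 dB.
fan: 87.1 − 20·log₁₀(38.8/3.2) = 87.1 − 21.67 = 65.43 dB.
milling machine: 95.1 − 20·log₁₀(30.5/3.2) = 95.1 − 19.58 = 75.52 dB.
pump: 74.0 − 20·log₁₀(26.5/3.2) = 74.0 − 18.36 = 55.64 dB.
Σ 10^(L/10) = 5.376e+07 → L_total = 10·log₁₀(5.376e+07) = 77.30 dB.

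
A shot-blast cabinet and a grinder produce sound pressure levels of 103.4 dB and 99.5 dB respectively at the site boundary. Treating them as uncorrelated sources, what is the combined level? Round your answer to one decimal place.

104.9 dB

Incoherent sources combine by intensity addition: L_total = 10·log₁₀(Σ 10^(L_i/10)).
Σ 10^(L/10) = 10^(103.4/10) + 10^(99.5/10) = 3.079e+10.
L_total = 10·log₁₀(3.079e+10) = 104.88 dB.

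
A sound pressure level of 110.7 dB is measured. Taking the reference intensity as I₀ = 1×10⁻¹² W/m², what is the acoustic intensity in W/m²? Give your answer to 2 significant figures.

0.12 W/m²

I/I₀ = 10^(110.7/10) = 1.175e+11, so I = 1.175e+11 × 10⁻¹² W/m².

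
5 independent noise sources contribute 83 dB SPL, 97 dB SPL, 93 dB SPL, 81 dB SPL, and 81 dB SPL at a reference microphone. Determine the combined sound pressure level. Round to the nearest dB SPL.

For uncorrelated sources the intensities add, so convert each level to linear form, sum, and take 10·log₁₀ of the total.
Σ 10^(L/10) = 10^(83/10) + 10^(97/10) + 10^(93/10) + 10^(81/10) + 10^(81/10) = 7.458e+09.
L_total = 10·log₁₀(7.458e+09) = 98.73 dB SPL.

99 dB SPL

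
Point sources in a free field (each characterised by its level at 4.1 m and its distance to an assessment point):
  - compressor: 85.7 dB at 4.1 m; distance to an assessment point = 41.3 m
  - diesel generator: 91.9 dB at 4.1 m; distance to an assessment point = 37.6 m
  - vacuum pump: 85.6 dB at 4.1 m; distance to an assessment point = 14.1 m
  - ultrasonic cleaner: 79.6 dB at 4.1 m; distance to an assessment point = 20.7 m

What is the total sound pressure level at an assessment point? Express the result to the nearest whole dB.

First find each source's level at the receiver (point-source: −20·log₁₀(r/r_ref)), then combine on an intensity basis.
compressor: 85.7 − 20·log₁₀(41.3/4.1) = 85.7 − 20.06 = 65.64 dB.
diesel generator: 91.9 − 20·log₁₀(37.6/4.1) = 91.9 − 19.25 = 72.65 dB.
vacuum pump: 85.6 − 20·log₁₀(14.1/4.1) = 85.6 − 10.73 = 74.87 dB.
ultrasonic cleaner: 79.6 − 20·log₁₀(20.7/4.1) = 79.6 − 14.06 = 65.54 dB.
Σ 10^(L/10) = 5.635e+07 → L_total = 10·log₁₀(5.635e+07) = 77.51 dB.

78 dB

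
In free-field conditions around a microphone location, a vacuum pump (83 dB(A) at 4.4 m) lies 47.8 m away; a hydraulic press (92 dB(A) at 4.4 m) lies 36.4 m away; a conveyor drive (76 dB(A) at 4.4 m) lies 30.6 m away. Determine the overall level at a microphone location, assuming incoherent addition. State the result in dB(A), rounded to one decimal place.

74.1 dB(A)

Apply inverse-square spreading to bring every level to the receiver, then sum 10^(L/10).
vacuum pump: 83 − 20·log₁₀(47.8/4.4) = 83 − 20.72 = 62.28 dB(A).
hydraulic press: 92 − 20·log₁₀(36.4/4.4) = 92 − 18.35 = 73.65 dB(A).
conveyor drive: 76 − 20·log₁₀(30.6/4.4) = 76 − 16.85 = 59.15 dB(A).
Σ 10^(L/10) = 2.567e+07 → L_total = 10·log₁₀(2.567e+07) = 74.09 dB(A).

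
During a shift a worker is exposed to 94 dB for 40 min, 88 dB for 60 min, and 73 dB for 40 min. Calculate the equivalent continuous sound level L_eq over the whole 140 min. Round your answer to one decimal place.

The energy average is taken in the linear domain: L_eq = 10·log₁₀[(Σ tᵢ·10^(Lᵢ/10))/T], T = 140 min.
Σ tᵢ·10^(Lᵢ/10) = 40·10^(94/10) + 60·10^(88/10) + 40·10^(73/10) = 1.391e+11.
L_eq = 10·log₁₀(1.391e+11/140) = 89.97 dB.

90.0 dB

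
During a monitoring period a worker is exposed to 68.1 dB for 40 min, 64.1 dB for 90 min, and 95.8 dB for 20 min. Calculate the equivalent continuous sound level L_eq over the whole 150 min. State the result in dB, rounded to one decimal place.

87.1 dB

L_eq = 10·log₁₀[(1/T)·Σ tᵢ·10^(Lᵢ/10)] with T = 150 min.
Σ tᵢ·10^(Lᵢ/10) = 40·10^(68.1/10) + 90·10^(64.1/10) + 20·10^(95.8/10) = 7.653e+10.
L_eq = 10·log₁₀(7.653e+10/150) = 87.08 dB.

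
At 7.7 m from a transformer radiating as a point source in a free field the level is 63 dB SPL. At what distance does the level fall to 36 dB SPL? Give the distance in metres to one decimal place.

The 27.0 dB drop corresponds to a distance ratio of 10^(27.0/20) for a point source.
r₂ = 7.7·10^((63−36)/20) = 7.7·10^(27.0/20) = 172.38 m.

172.4 m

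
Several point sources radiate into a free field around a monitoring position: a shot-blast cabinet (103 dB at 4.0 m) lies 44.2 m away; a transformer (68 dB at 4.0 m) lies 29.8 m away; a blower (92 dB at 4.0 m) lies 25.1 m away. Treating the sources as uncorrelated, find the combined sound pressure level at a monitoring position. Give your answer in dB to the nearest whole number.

83 dB

Propagate each source to the receiver with L = L_ref − 20·log₁₀(r/r_ref), then add intensities.
shot-blast cabinet: 103 − 20·log₁₀(44.2/4.0) = 103 − 20.87 = 82.13 dB.
transformer: 68 − 20·log₁₀(29.8/4.0) = 68 − 17.44 = 50.56 dB.
blower: 92 − 20·log₁₀(25.1/4.0) = 92 − 15.95 = 76.05 dB.
Σ 10^(L/10) = 2.038e+08 → L_total = 10·log₁₀(2.038e+08) = 83.09 dB.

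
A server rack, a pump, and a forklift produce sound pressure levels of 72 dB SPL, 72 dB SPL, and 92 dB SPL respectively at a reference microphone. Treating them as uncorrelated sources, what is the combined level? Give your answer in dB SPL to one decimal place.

Incoherent sources combine by intensity addition: L_total = 10·log₁₀(Σ 10^(L_i/10)).
Σ 10^(L/10) = 10^(72/10) + 10^(72/10) + 10^(92/10) = 1.617e+09.
L_total = 10·log₁₀(1.617e+09) = 92.09 dB SPL.

92.1 dB SPL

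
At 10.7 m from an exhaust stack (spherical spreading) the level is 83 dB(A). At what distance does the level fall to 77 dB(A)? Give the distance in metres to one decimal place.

Point-source spreading drops the level by 20·log₁₀(r₂/r₁); inverting, r₂/r₁ = 10^(ΔL/20).
r₂ = 10.7·10^((83−77)/20) = 10.7·10^(6.0/20) = 21.35 m.

21.3 m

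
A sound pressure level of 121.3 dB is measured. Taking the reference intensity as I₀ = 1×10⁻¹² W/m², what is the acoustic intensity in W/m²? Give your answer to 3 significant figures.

I/I₀ = 10^(121.3/10) = 1.349e+12, so I = 1.349e+12 × 10⁻¹² W/m².

1.35 W/m²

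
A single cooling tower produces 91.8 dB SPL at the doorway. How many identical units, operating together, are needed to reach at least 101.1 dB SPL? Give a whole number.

9

Need L₁ + 10·log₁₀ N ≥ 101.1, i.e. log₁₀ N ≥ 0.93.
N ≥ 10^(9.3/10) = 8.511, so N = 9.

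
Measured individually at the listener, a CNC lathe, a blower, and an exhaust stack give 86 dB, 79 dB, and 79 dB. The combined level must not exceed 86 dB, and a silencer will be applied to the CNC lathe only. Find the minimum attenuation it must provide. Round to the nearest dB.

The untreated sources together contribute 10^(79/10) + 10^(79/10) = 1.589e+08, i.e. 82.01 dB.
The limit corresponds to 10^(86/10) = 3.981e+08; subtracting the fixed part leaves 2.392e+08 for the CNC lathe, i.e. 83.79 dB.
So the CNC lathe must be reduced from 86 to 83.79 dB: IL = 2.21 dB.

2 dB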